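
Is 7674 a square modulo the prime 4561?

yes

Reduce the numerator: 7674 ≡ 3113 (mod 4561), so (7674/4561) = (3113/4561).
3113 ≡ 1 (mod 4), so quadratic reciprocity gives (3113/4561) = (4561/3113). Reduce: 4561 ≡ 1448 (mod 3113). Now have (1448/3113).
Factor out 2: 1448 = 2^3·181. Since 3113 ≡ 1 (mod 8), (2/3113) = +1, and (2/3113)^3 = +1. Now have (181/3113).
181 ≡ 1 (mod 4), so quadratic reciprocity gives (181/3113) = (3113/181). Reduce: 3113 ≡ 36 (mod 181). Now have (36/181).
Factor out 2: 36 = 2^2·9. Since 181 ≡ 5 (mod 8), (2/181) = -1, and (2/181)^2 = +1. Now have (9/181).
9 ≡ 1 (mod 4), so quadratic reciprocity gives (9/181) = (181/9). Reduce: 181 ≡ 1 (mod 9). Now have (1/9).
(1/9) = 1. Collecting the sign factors: 1.
(7674/4561) = 1, and 4561 is prime, so 7674 is a quadratic residue mod 4561.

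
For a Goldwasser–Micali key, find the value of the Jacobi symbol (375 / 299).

1

(375 / 299)
  = (76 / 299)    [375 ≡ 76 mod 299]
  = (19 / 299)    [299 ≡ 3 mod 8 ⇒ (2 / 299)^2 = +1]
  = -(299 / 19)    [QR: both ≡ 3 mod 4, sign flips]
  = -(14 / 19)    [299 ≡ 14 mod 19]
  = (7 / 19)    [19 ≡ 3 mod 8 ⇒ (2 / 19) = -1]
  = -(19 / 7)    [QR: both ≡ 3 mod 4, sign flips]
  = -(5 / 7)    [19 ≡ 5 mod 7]
  = -(7 / 5)    [QR: 5 ≡ 1 mod 4, sign kept]
  = -(2 / 5)    [7 ≡ 2 mod 5]
  = (1 / 5)    [5 ≡ 5 mod 8 ⇒ (2 / 5) = -1]
  = 1    [(1 / 5) = 1]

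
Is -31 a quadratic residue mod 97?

(-31/97)
  = (66/97)    [-31 ≡ 66 mod 97]
  = (33/97)    [97 ≡ 1 mod 8 ⇒ (2/97) = +1]
  = (97/33)    [QR: 33 ≡ 1 mod 4, sign kept]
  = (31/33)    [97 ≡ 31 mod 33]
  = (33/31)    [QR: 33 ≡ 1 mod 4, sign kept]
  = (2/31)    [33 ≡ 2 mod 31]
  = (1/31)    [31 ≡ 7 mod 8 ⇒ (2/31) = +1]
  = 1    [(1/31) = 1]
The Legendre symbol is 1, so x^2 ≡ -31 (mod 97) has solution.

yes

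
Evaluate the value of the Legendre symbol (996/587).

1

Reduce the numerator: 996 ≡ 409 (mod 587), so (996/587) = (409/587).
409 ≡ 1 (mod 4), so quadratic reciprocity gives (409/587) = (587/409). Reduce: 587 ≡ 178 (mod 409). Now have (178/409).
Factor out 2: 178 = 2·89. Since 409 ≡ 1 (mod 8), (2/409) = +1. Now have (89/409).
89 ≡ 1 (mod 4), so quadratic reciprocity gives (89/409) = (409/89). Reduce: 409 ≡ 53 (mod 89). Now have (53/89).
53 ≡ 1 (mod 4), so quadratic reciprocity gives (53/89) = (89/53). Reduce: 89 ≡ 36 (mod 53). Now have (36/53).
Factor out 2: 36 = 2^2·9. Since 53 ≡ 5 (mod 8), (2/53) = -1, and (2/53)^2 = +1. Now have (9/53).
9 ≡ 1 (mod 4), so quadratic reciprocity gives (9/53) = (53/9). Reduce: 53 ≡ 8 (mod 9). Now have (8/9).
Factor out 2: 8 = 2^3. Since 9 ≡ 1 (mod 8), (2/9) = +1, and (2/9)^3 = +1. Now have (1/9).
(1/9) = 1. Collecting the sign factors: 1.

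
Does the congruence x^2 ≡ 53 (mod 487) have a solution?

yes

(53|487)
  = (487|53)    [QR: 53 ≡ 1 mod 4, sign kept]
  = (10|53)    [487 ≡ 10 mod 53]
  = -(5|53)    [53 ≡ 5 mod 8 ⇒ (2|53) = -1]
  = -(53|5)    [QR: 5 ≡ 1 mod 4, sign kept]
  = -(3|5)    [53 ≡ 3 mod 5]
  = -(5|3)    [QR: 5 ≡ 1 mod 4, sign kept]
  = -(2|3)    [5 ≡ 2 mod 3]
  = (1|3)    [3 ≡ 3 mod 8 ⇒ (2|3) = -1]
  = 1    [(1|3) = 1]
The Legendre symbol is 1, so x^2 ≡ 53 (mod 487) has solution.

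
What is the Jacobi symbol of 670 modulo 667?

-1

(670/667)
  = (3/667)    [670 ≡ 3 mod 667]
  = -(667/3)    [QR: both ≡ 3 mod 4, sign flips]
  = -(1/3)    [667 ≡ 1 mod 3]
  = -1    [(1/3) = 1]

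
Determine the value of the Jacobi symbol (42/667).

(42/667)
  = -(21/667)    [667 ≡ 3 mod 8 ⇒ (2/667) = -1]
  = -(667/21)    [QR: 21 ≡ 1 mod 4, sign kept]
  = -(16/21)    [667 ≡ 16 mod 21]
  = -(1/21)    [21 ≡ 5 mod 8 ⇒ (2/21)^4 = +1]
  = -1    [(1/21) = 1]

-1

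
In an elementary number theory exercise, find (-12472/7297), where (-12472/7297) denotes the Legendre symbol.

1

(-12472/7297)
  = (2122/7297)    [-12472 ≡ 2122 mod 7297]
  = (1061/7297)    [7297 ≡ 1 mod 8 ⇒ (2/7297) = +1]
  = (7297/1061)    [QR: 1061 ≡ 1 mod 4, sign kept]
  = (931/1061)    [7297 ≡ 931 mod 1061]
  = (1061/931)    [QR: 1061 ≡ 1 mod 4, sign kept]
  = (130/931)    [1061 ≡ 130 mod 931]
  = -(65/931)    [931 ≡ 3 mod 8 ⇒ (2/931) = -1]
  = -(931/65)    [QR: 65 ≡ 1 mod 4, sign kept]
  = -(21/65)    [931 ≡ 21 mod 65]
  = -(65/21)    [QR: 21 ≡ 1 mod 4, sign kept]
  = -(2/21)    [65 ≡ 2 mod 21]
  = (1/21)    [21 ≡ 5 mod 8 ⇒ (2/21) = -1]
  = 1    [(1/21) = 1]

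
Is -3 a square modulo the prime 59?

no

Reduce the numerator: -3 ≡ 56 (mod 59), so (-3/59) = (56/59).
Factor out 2: 56 = 2^3·7. Since 59 ≡ 3 (mod 8), (2/59) = -1, and (2/59)^3 = -1. Now have -(7/59).
Both 7 ≡ 3 and 59 ≡ 3 (mod 4), so reciprocity gives (7/59) = -(59/7). Reduce: 59 ≡ 3 (mod 7). Now have (3/7).
Both 3 ≡ 3 and 7 ≡ 3 (mod 4), so reciprocity gives (3/7) = -(7/3). Reduce: 7 ≡ 1 (mod 3). Now have -(1/3).
(1/3) = 1. Collecting the sign factors: -1.
The Legendre symbol is -1, so x^2 ≡ -3 (mod 59) has no solution.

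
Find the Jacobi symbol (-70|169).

1

Pull out -1: (-70|169) = (-1|169)·(70|169). Since 169 ≡ 1 (mod 4), (-1|169) = +1. Now have (70|169).
Factor out 2: 70 = 2·35. Since 169 ≡ 1 (mod 8), (2|169) = +1. Now have (35|169).
169 ≡ 1 (mod 4), so quadratic reciprocity gives (35|169) = (169|35). Reduce: 169 ≡ 29 (mod 35). Now have (29|35).
29 ≡ 1 (mod 4), so quadratic reciprocity gives (29|35) = (35|29). Reduce: 35 ≡ 6 (mod 29). Now have (6|29).
Factor out 2: 6 = 2·3. Since 29 ≡ 5 (mod 8), (2|29) = -1. Now have -(3|29).
29 ≡ 1 (mod 4), so quadratic reciprocity gives (3|29) = (29|3). Reduce: 29 ≡ 2 (mod 3). Now have -(2|3).
Factor out 2: 2 = 2. Since 3 ≡ 3 (mod 8), (2|3) = -1. Now have (1|3).
(1|3) = 1. Collecting the sign factors: 1.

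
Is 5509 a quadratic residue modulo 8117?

no

5509 ≡ 1 (mod 4), so quadratic reciprocity gives (5509|8117) = (8117|5509). Reduce: 8117 ≡ 2608 (mod 5509). Now have (2608|5509).
Factor out 2: 2608 = 2^4·163. Since 5509 ≡ 5 (mod 8), (2|5509) = -1, and (2|5509)^4 = +1. Now have (163|5509).
5509 ≡ 1 (mod 4), so quadratic reciprocity gives (163|5509) = (5509|163). Reduce: 5509 ≡ 130 (mod 163). Now have (130|163).
Factor out 2: 130 = 2·65. Since 163 ≡ 3 (mod 8), (2|163) = -1. Now have -(65|163).
65 ≡ 1 (mod 4), so quadratic reciprocity gives (65|163) = (163|65). Reduce: 163 ≡ 33 (mod 65). Now have -(33|65).
33 ≡ 1 (mod 4), so quadratic reciprocity gives (33|65) = (65|33). Reduce: 65 ≡ 32 (mod 33). Now have -(32|33).
Factor out 2: 32 = 2^5. Since 33 ≡ 1 (mod 8), (2|33) = +1, and (2|33)^5 = +1. Now have -(1|33).
(1|33) = 1. Collecting the sign factors: -1.
The Legendre symbol is -1, so x^2 ≡ 5509 (mod 8117) has no solution.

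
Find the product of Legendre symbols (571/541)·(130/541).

By multiplicativity, (571·130/541) = (571/541)·(130/541).
First factor (571/541):
(571/541)
  = (30/541)    [571 ≡ 30 mod 541]
  = -(15/541)    [541 ≡ 5 mod 8 ⇒ (2/541) = -1]
  = -(541/15)    [QR: 541 ≡ 1 mod 4, sign kept]
  = -(1/15)    [541 ≡ 1 mod 15]
  = -1    [(1/15) = 1]
Second factor (130/541):
(130/541)
  = -(65/541)    [541 ≡ 5 mod 8 ⇒ (2/541) = -1]
  = -(541/65)    [QR: 65 ≡ 1 mod 4, sign kept]
  = -(21/65)    [541 ≡ 21 mod 65]
  = -(65/21)    [QR: 21 ≡ 1 mod 4, sign kept]
  = -(2/21)    [65 ≡ 2 mod 21]
  = (1/21)    [21 ≡ 5 mod 8 ⇒ (2/21) = -1]
  = 1    [(1/21) = 1]
Product: (-1)·(1) = -1.

-1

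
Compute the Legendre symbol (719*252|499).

1

By multiplicativity, (719·252|499) = (719|499)·(252|499).
First factor (719|499):
Reduce the numerator: 719 ≡ 220 (mod 499), so (719|499) = (220|499).
Factor out 2: 220 = 2^2·55. Since 499 ≡ 3 (mod 8), (2|499) = -1, and (2|499)^2 = +1. Now have (55|499).
Both 55 ≡ 3 and 499 ≡ 3 (mod 4), so reciprocity gives (55|499) = -(499|55). Reduce: 499 ≡ 4 (mod 55). Now have -(4|55).
Factor out 2: 4 = 2^2. Since 55 ≡ 7 (mod 8), (2|55) = +1, and (2|55)^2 = +1. Now have -(1|55).
(1|55) = 1. Collecting the sign factors: -1.
Second factor (252|499):
Factor out 2: 252 = 2^2·63. Since 499 ≡ 3 (mod 8), (2|499) = -1, and (2|499)^2 = +1. Now have (63|499).
Both 63 ≡ 3 and 499 ≡ 3 (mod 4), so reciprocity gives (63|499) = -(499|63). Reduce: 499 ≡ 58 (mod 63). Now have -(58|63).
Factor out 2: 58 = 2·29. Since 63 ≡ 7 (mod 8), (2|63) = +1. Now have -(29|63).
29 ≡ 1 (mod 4), so quadratic reciprocity gives (29|63) = (63|29). Reduce: 63 ≡ 5 (mod 29). Now have -(5|29).
5 ≡ 1 (mod 4), so quadratic reciprocity gives (5|29) = (29|5). Reduce: 29 ≡ 4 (mod 5). Now have -(4|5).
Factor out 2: 4 = 2^2. Since 5 ≡ 5 (mod 8), (2|5) = -1, and (2|5)^2 = +1. Now have -(1|5).
(1|5) = 1. Collecting the sign factors: -1.
Product: (-1)·(-1) = 1.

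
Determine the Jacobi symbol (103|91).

-1

Reduce the numerator: 103 ≡ 12 (mod 91), so (103|91) = (12|91).
Factor out 2: 12 = 2^2·3. Since 91 ≡ 3 (mod 8), (2|91) = -1, and (2|91)^2 = +1. Now have (3|91).
Both 3 ≡ 3 and 91 ≡ 3 (mod 4), so reciprocity gives (3|91) = -(91|3). Reduce: 91 ≡ 1 (mod 3). Now have -(1|3).
(1|3) = 1. Collecting the sign factors: -1.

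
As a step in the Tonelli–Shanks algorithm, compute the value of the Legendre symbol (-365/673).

(-365/673)
  = (308/673)    [-365 ≡ 308 mod 673]
  = (77/673)    [673 ≡ 1 mod 8 ⇒ (2/673)^2 = +1]
  = (673/77)    [QR: 77 ≡ 1 mod 4, sign kept]
  = (57/77)    [673 ≡ 57 mod 77]
  = (77/57)    [QR: 57 ≡ 1 mod 4, sign kept]
  = (20/57)    [77 ≡ 20 mod 57]
  = (5/57)    [57 ≡ 1 mod 8 ⇒ (2/57)^2 = +1]
  = (57/5)    [QR: 5 ≡ 1 mod 4, sign kept]
  = (2/5)    [57 ≡ 2 mod 5]
  = -(1/5)    [5 ≡ 5 mod 8 ⇒ (2/5) = -1]
  = -1    [(1/5) = 1]

-1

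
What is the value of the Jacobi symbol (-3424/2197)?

-1

Pull out -1: (-3424/2197) = (-1/2197)·(3424/2197). Since 2197 ≡ 1 (mod 4), (-1/2197) = +1. Now have (3424/2197).
Reduce the numerator: 3424 ≡ 1227 (mod 2197), so (3424/2197) = (1227/2197).
2197 ≡ 1 (mod 4), so quadratic reciprocity gives (1227/2197) = (2197/1227). Reduce: 2197 ≡ 970 (mod 1227). Now have (970/1227).
Factor out 2: 970 = 2·485. Since 1227 ≡ 3 (mod 8), (2/1227) = -1. Now have -(485/1227).
485 ≡ 1 (mod 4), so quadratic reciprocity gives (485/1227) = (1227/485). Reduce: 1227 ≡ 257 (mod 485). Now have -(257/485).
257 ≡ 1 (mod 4), so quadratic reciprocity gives (257/485) = (485/257). Reduce: 485 ≡ 228 (mod 257). Now have -(228/257).
Factor out 2: 228 = 2^2·57. Since 257 ≡ 1 (mod 8), (2/257) = +1, and (2/257)^2 = +1. Now have -(57/257).
57 ≡ 1 (mod 4), so quadratic reciprocity gives (57/257) = (257/57). Reduce: 257 ≡ 29 (mod 57). Now have -(29/57).
29 ≡ 1 (mod 4), so quadratic reciprocity gives (29/57) = (57/29). Reduce: 57 ≡ 28 (mod 29). Now have -(28/29).
Factor out 2: 28 = 2^2·7. Since 29 ≡ 5 (mod 8), (2/29) = -1, and (2/29)^2 = +1. Now have -(7/29).
29 ≡ 1 (mod 4), so quadratic reciprocity gives (7/29) = (29/7). Reduce: 29 ≡ 1 (mod 7). Now have -(1/7).
(1/7) = 1. Collecting the sign factors: -1.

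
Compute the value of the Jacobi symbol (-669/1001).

-1

(-669/1001)
  = (332/1001)    [-669 ≡ 332 mod 1001]
  = (83/1001)    [1001 ≡ 1 mod 8 ⇒ (2/1001)^2 = +1]
  = (1001/83)    [QR: 1001 ≡ 1 mod 4, sign kept]
  = (5/83)    [1001 ≡ 5 mod 83]
  = (83/5)    [QR: 5 ≡ 1 mod 4, sign kept]
  = (3/5)    [83 ≡ 3 mod 5]
  = (5/3)    [QR: 5 ≡ 1 mod 4, sign kept]
  = (2/3)    [5 ≡ 2 mod 3]
  = -(1/3)    [3 ≡ 3 mod 8 ⇒ (2/3) = -1]
  = -1    [(1/3) = 1]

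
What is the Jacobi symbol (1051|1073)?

(1051|1073)
  = (1073|1051)    [QR: 1073 ≡ 1 mod 4, sign kept]
  = (22|1051)    [1073 ≡ 22 mod 1051]
  = -(11|1051)    [1051 ≡ 3 mod 8 ⇒ (2|1051) = -1]
  = (1051|11)    [QR: both ≡ 3 mod 4, sign flips]
  = (6|11)    [1051 ≡ 6 mod 11]
  = -(3|11)    [11 ≡ 3 mod 8 ⇒ (2|11) = -1]
  = (11|3)    [QR: both ≡ 3 mod 4, sign flips]
  = (2|3)    [11 ≡ 2 mod 3]
  = -(1|3)    [3 ≡ 3 mod 8 ⇒ (2|3) = -1]
  = -1    [(1|3) = 1]

-1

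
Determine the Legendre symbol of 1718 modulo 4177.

Factor out 2: 1718 = 2·859. Since 4177 ≡ 1 (mod 8), (2/4177) = +1. Now have (859/4177).
4177 ≡ 1 (mod 4), so quadratic reciprocity gives (859/4177) = (4177/859). Reduce: 4177 ≡ 741 (mod 859). Now have (741/859).
741 ≡ 1 (mod 4), so quadratic reciprocity gives (741/859) = (859/741). Reduce: 859 ≡ 118 (mod 741). Now have (118/741).
Factor out 2: 118 = 2·59. Since 741 ≡ 5 (mod 8), (2/741) = -1. Now have -(59/741).
741 ≡ 1 (mod 4), so quadratic reciprocity gives (59/741) = (741/59). Reduce: 741 ≡ 33 (mod 59). Now have -(33/59).
33 ≡ 1 (mod 4), so quadratic reciprocity gives (33/59) = (59/33). Reduce: 59 ≡ 26 (mod 33). Now have -(26/33).
Factor out 2: 26 = 2·13. Since 33 ≡ 1 (mod 8), (2/33) = +1. Now have -(13/33).
13 ≡ 1 (mod 4), so quadratic reciprocity gives (13/33) = (33/13). Reduce: 33 ≡ 7 (mod 13). Now have -(7/13).
13 ≡ 1 (mod 4), so quadratic reciprocity gives (7/13) = (13/7). Reduce: 13 ≡ 6 (mod 7). Now have -(6/7).
Factor out 2: 6 = 2·3. Since 7 ≡ 7 (mod 8), (2/7) = +1. Now have -(3/7).
Both 3 ≡ 3 and 7 ≡ 3 (mod 4), so reciprocity gives (3/7) = -(7/3). Reduce: 7 ≡ 1 (mod 3). Now have (1/3).
(1/3) = 1. Collecting the sign factors: 1.

1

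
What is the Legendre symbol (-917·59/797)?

By multiplicativity, (-917·59/797) = (-917/797)·(59/797).
First factor (-917/797):
(-917/797)
  = (677/797)    [-917 ≡ 677 mod 797]
  = (797/677)    [QR: 677 ≡ 1 mod 4, sign kept]
  = (120/677)    [797 ≡ 120 mod 677]
  = -(15/677)    [677 ≡ 5 mod 8 ⇒ (2/677)^3 = -1]
  = -(677/15)    [QR: 677 ≡ 1 mod 4, sign kept]
  = -(2/15)    [677 ≡ 2 mod 15]
  = -(1/15)    [15 ≡ 7 mod 8 ⇒ (2/15) = +1]
  = -1    [(1/15) = 1]
Second factor (59/797):
(59/797)
  = (797/59)    [QR: 797 ≡ 1 mod 4, sign kept]
  = (30/59)    [797 ≡ 30 mod 59]
  = -(15/59)    [59 ≡ 3 mod 8 ⇒ (2/59) = -1]
  = (59/15)    [QR: both ≡ 3 mod 4, sign flips]
  = (14/15)    [59 ≡ 14 mod 15]
  = (7/15)    [15 ≡ 7 mod 8 ⇒ (2/15) = +1]
  = -(15/7)    [QR: both ≡ 3 mod 4, sign flips]
  = -(1/7)    [15 ≡ 1 mod 7]
  = -1    [(1/7) = 1]
Product: (-1)·(-1) = 1.

1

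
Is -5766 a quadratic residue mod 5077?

no

Pull out -1: (-5766|5077) = (-1|5077)·(5766|5077). Since 5077 ≡ 1 (mod 4), (-1|5077) = +1. Now have (5766|5077).
Reduce the numerator: 5766 ≡ 689 (mod 5077), so (5766|5077) = (689|5077).
689 ≡ 1 (mod 4), so quadratic reciprocity gives (689|5077) = (5077|689). Reduce: 5077 ≡ 254 (mod 689). Now have (254|689).
Factor out 2: 254 = 2·127. Since 689 ≡ 1 (mod 8), (2|689) = +1. Now have (127|689).
689 ≡ 1 (mod 4), so quadratic reciprocity gives (127|689) = (689|127). Reduce: 689 ≡ 54 (mod 127). Now have (54|127).
Factor out 2: 54 = 2·27. Since 127 ≡ 7 (mod 8), (2|127) = +1. Now have (27|127).
Both 27 ≡ 3 and 127 ≡ 3 (mod 4), so reciprocity gives (27|127) = -(127|27). Reduce: 127 ≡ 19 (mod 27). Now have -(19|27).
Both 19 ≡ 3 and 27 ≡ 3 (mod 4), so reciprocity gives (19|27) = -(27|19). Reduce: 27 ≡ 8 (mod 19). Now have (8|19).
Factor out 2: 8 = 2^3. Since 19 ≡ 3 (mod 8), (2|19) = -1, and (2|19)^3 = -1. Now have -(1|19).
(1|19) = 1. Collecting the sign factors: -1.
The Legendre symbol is -1, so x^2 ≡ -5766 (mod 5077) has no solution.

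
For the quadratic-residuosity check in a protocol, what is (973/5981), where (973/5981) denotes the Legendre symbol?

(973/5981)
  = (5981/973)    [QR: 973 ≡ 1 mod 4, sign kept]
  = (143/973)    [5981 ≡ 143 mod 973]
  = (973/143)    [QR: 973 ≡ 1 mod 4, sign kept]
  = (115/143)    [973 ≡ 115 mod 143]
  = -(143/115)    [QR: both ≡ 3 mod 4, sign flips]
  = -(28/115)    [143 ≡ 28 mod 115]
  = -(7/115)    [115 ≡ 3 mod 8 ⇒ (2/115)^2 = +1]
  = (115/7)    [QR: both ≡ 3 mod 4, sign flips]
  = (3/7)    [115 ≡ 3 mod 7]
  = -(7/3)    [QR: both ≡ 3 mod 4, sign flips]
  = -(1/3)    [7 ≡ 1 mod 3]
  = -1    [(1/3) = 1]

-1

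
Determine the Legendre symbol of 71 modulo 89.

(71/89)
  = (89/71)    [QR: 89 ≡ 1 mod 4, sign kept]
  = (18/71)    [89 ≡ 18 mod 71]
  = (9/71)    [71 ≡ 7 mod 8 ⇒ (2/71) = +1]
  = (71/9)    [QR: 9 ≡ 1 mod 4, sign kept]
  = (8/9)    [71 ≡ 8 mod 9]
  = (1/9)    [9 ≡ 1 mod 8 ⇒ (2/9)^3 = +1]
  = 1    [(1/9) = 1]

1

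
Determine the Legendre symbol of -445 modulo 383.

-1

Pull out -1: (-445/383) = (-1/383)·(445/383). Since 383 ≡ 3 (mod 4), (-1/383) = -1. Now have -(445/383).
Reduce the numerator: 445 ≡ 62 (mod 383), so (445/383) = (62/383).
Factor out 2: 62 = 2·31. Since 383 ≡ 7 (mod 8), (2/383) = +1. Now have -(31/383).
Both 31 ≡ 3 and 383 ≡ 3 (mod 4), so reciprocity gives (31/383) = -(383/31). Reduce: 383 ≡ 11 (mod 31). Now have (11/31).
Both 11 ≡ 3 and 31 ≡ 3 (mod 4), so reciprocity gives (11/31) = -(31/11). Reduce: 31 ≡ 9 (mod 11). Now have -(9/11).
9 ≡ 1 (mod 4), so quadratic reciprocity gives (9/11) = (11/9). Reduce: 11 ≡ 2 (mod 9). Now have -(2/9).
Factor out 2: 2 = 2. Since 9 ≡ 1 (mod 8), (2/9) = +1. Now have -(1/9).
(1/9) = 1. Collecting the sign factors: -1.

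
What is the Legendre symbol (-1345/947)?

Pull out -1: (-1345/947) = (-1/947)·(1345/947). Since 947 ≡ 3 (mod 4), (-1/947) = -1. Now have -(1345/947).
Reduce the numerator: 1345 ≡ 398 (mod 947), so (1345/947) = (398/947).
Factor out 2: 398 = 2·199. Since 947 ≡ 3 (mod 8), (2/947) = -1. Now have (199/947).
Both 199 ≡ 3 and 947 ≡ 3 (mod 4), so reciprocity gives (199/947) = -(947/199). Reduce: 947 ≡ 151 (mod 199). Now have -(151/199).
Both 151 ≡ 3 and 199 ≡ 3 (mod 4), so reciprocity gives (151/199) = -(199/151). Reduce: 199 ≡ 48 (mod 151). Now have (48/151).
Factor out 2: 48 = 2^4·3. Since 151 ≡ 7 (mod 8), (2/151) = +1, and (2/151)^4 = +1. Now have (3/151).
Both 3 ≡ 3 and 151 ≡ 3 (mod 4), so reciprocity gives (3/151) = -(151/3). Reduce: 151 ≡ 1 (mod 3). Now have -(1/3).
(1/3) = 1. Collecting the sign factors: -1.

-1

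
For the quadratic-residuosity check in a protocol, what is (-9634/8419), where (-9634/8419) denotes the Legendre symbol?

(-9634/8419)
  = -(9634/8419)    [8419 ≡ 3 mod 4 ⇒ (-1/8419) = -1]
  = -(1215/8419)    [9634 ≡ 1215 mod 8419]
  = (8419/1215)    [QR: both ≡ 3 mod 4, sign flips]
  = (1129/1215)    [8419 ≡ 1129 mod 1215]
  = (1215/1129)    [QR: 1129 ≡ 1 mod 4, sign kept]
  = (86/1129)    [1215 ≡ 86 mod 1129]
  = (43/1129)    [1129 ≡ 1 mod 8 ⇒ (2/1129) = +1]
  = (1129/43)    [QR: 1129 ≡ 1 mod 4, sign kept]
  = (11/43)    [1129 ≡ 11 mod 43]
  = -(43/11)    [QR: both ≡ 3 mod 4, sign flips]
  = -(10/11)    [43 ≡ 10 mod 11]
  = (5/11)    [11 ≡ 3 mod 8 ⇒ (2/11) = -1]
  = (11/5)    [QR: 5 ≡ 1 mod 4, sign kept]
  = (1/5)    [11 ≡ 1 mod 5]
  = 1    [(1/5) = 1]

1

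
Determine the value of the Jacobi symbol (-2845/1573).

-1

(-2845/1573)
  = (301/1573)    [-2845 ≡ 301 mod 1573]
  = (1573/301)    [QR: 301 ≡ 1 mod 4, sign kept]
  = (68/301)    [1573 ≡ 68 mod 301]
  = (17/301)    [301 ≡ 5 mod 8 ⇒ (2/301)^2 = +1]
  = (301/17)    [QR: 17 ≡ 1 mod 4, sign kept]
  = (12/17)    [301 ≡ 12 mod 17]
  = (3/17)    [17 ≡ 1 mod 8 ⇒ (2/17)^2 = +1]
  = (17/3)    [QR: 17 ≡ 1 mod 4, sign kept]
  = (2/3)    [17 ≡ 2 mod 3]
  = -(1/3)    [3 ≡ 3 mod 8 ⇒ (2/3) = -1]
  = -1    [(1/3) = 1]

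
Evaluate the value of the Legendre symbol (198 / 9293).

-1

Factor out 2: 198 = 2·99. Since 9293 ≡ 5 (mod 8), (2 / 9293) = -1. Now have -(99 / 9293).
9293 ≡ 1 (mod 4), so quadratic reciprocity gives (99 / 9293) = (9293 / 99). Reduce: 9293 ≡ 86 (mod 99). Now have -(86 / 99).
Factor out 2: 86 = 2·43. Since 99 ≡ 3 (mod 8), (2 / 99) = -1. Now have (43 / 99).
Both 43 ≡ 3 and 99 ≡ 3 (mod 4), so reciprocity gives (43 / 99) = -(99 / 43). Reduce: 99 ≡ 13 (mod 43). Now have -(13 / 43).
13 ≡ 1 (mod 4), so quadratic reciprocity gives (13 / 43) = (43 / 13). Reduce: 43 ≡ 4 (mod 13). Now have -(4 / 13).
Factor out 2: 4 = 2^2. Since 13 ≡ 5 (mod 8), (2 / 13) = -1, and (2 / 13)^2 = +1. Now have -(1 / 13).
(1 / 13) = 1. Collecting the sign factors: -1.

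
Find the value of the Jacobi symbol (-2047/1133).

-1

(-2047/1133)
  = (219/1133)    [-2047 ≡ 219 mod 1133]
  = (1133/219)    [QR: 1133 ≡ 1 mod 4, sign kept]
  = (38/219)    [1133 ≡ 38 mod 219]
  = -(19/219)    [219 ≡ 3 mod 8 ⇒ (2/219) = -1]
  = (219/19)    [QR: both ≡ 3 mod 4, sign flips]
  = (10/19)    [219 ≡ 10 mod 19]
  = -(5/19)    [19 ≡ 3 mod 8 ⇒ (2/19) = -1]
  = -(19/5)    [QR: 5 ≡ 1 mod 4, sign kept]
  = -(4/5)    [19 ≡ 4 mod 5]
  = -(1/5)    [5 ≡ 5 mod 8 ⇒ (2/5)^2 = +1]
  = -1    [(1/5) = 1]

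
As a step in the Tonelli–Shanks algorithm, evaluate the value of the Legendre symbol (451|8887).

1

(451|8887)
  = -(8887|451)    [QR: both ≡ 3 mod 4, sign flips]
  = -(318|451)    [8887 ≡ 318 mod 451]
  = (159|451)    [451 ≡ 3 mod 8 ⇒ (2|451) = -1]
  = -(451|159)    [QR: both ≡ 3 mod 4, sign flips]
  = -(133|159)    [451 ≡ 133 mod 159]
  = -(159|133)    [QR: 133 ≡ 1 mod 4, sign kept]
  = -(26|133)    [159 ≡ 26 mod 133]
  = (13|133)    [133 ≡ 5 mod 8 ⇒ (2|133) = -1]
  = (133|13)    [QR: 13 ≡ 1 mod 4, sign kept]
  = (3|13)    [133 ≡ 3 mod 13]
  = (13|3)    [QR: 13 ≡ 1 mod 4, sign kept]
  = (1|3)    [13 ≡ 1 mod 3]
  = 1    [(1|3) = 1]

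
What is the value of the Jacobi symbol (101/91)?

Reduce the numerator: 101 ≡ 10 (mod 91), so (101/91) = (10/91).
Factor out 2: 10 = 2·5. Since 91 ≡ 3 (mod 8), (2/91) = -1. Now have -(5/91).
5 ≡ 1 (mod 4), so quadratic reciprocity gives (5/91) = (91/5). Reduce: 91 ≡ 1 (mod 5). Now have -(1/5).
(1/5) = 1. Collecting the sign factors: -1.

-1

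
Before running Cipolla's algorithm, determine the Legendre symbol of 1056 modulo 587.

Reduce the numerator: 1056 ≡ 469 (mod 587), so (1056|587) = (469|587).
469 ≡ 1 (mod 4), so quadratic reciprocity gives (469|587) = (587|469). Reduce: 587 ≡ 118 (mod 469). Now have (118|469).
Factor out 2: 118 = 2·59. Since 469 ≡ 5 (mod 8), (2|469) = -1. Now have -(59|469).
469 ≡ 1 (mod 4), so quadratic reciprocity gives (59|469) = (469|59). Reduce: 469 ≡ 56 (mod 59). Now have -(56|59).
Factor out 2: 56 = 2^3·7. Since 59 ≡ 3 (mod 8), (2|59) = -1, and (2|59)^3 = -1. Now have (7|59).
Both 7 ≡ 3 and 59 ≡ 3 (mod 4), so reciprocity gives (7|59) = -(59|7). Reduce: 59 ≡ 3 (mod 7). Now have -(3|7).
Both 3 ≡ 3 and 7 ≡ 3 (mod 4), so reciprocity gives (3|7) = -(7|3). Reduce: 7 ≡ 1 (mod 3). Now have (1|3).
(1|3) = 1. Collecting the sign factors: 1.

1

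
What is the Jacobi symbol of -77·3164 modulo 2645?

-1

By multiplicativity, (-77·3164/2645) = (-77/2645)·(3164/2645).
First factor (-77/2645):
Reduce the numerator: -77 ≡ 2568 (mod 2645), so (-77/2645) = (2568/2645).
Factor out 2: 2568 = 2^3·321. Since 2645 ≡ 5 (mod 8), (2/2645) = -1, and (2/2645)^3 = -1. Now have -(321/2645).
321 ≡ 1 (mod 4), so quadratic reciprocity gives (321/2645) = (2645/321). Reduce: 2645 ≡ 77 (mod 321). Now have -(77/321).
77 ≡ 1 (mod 4), so quadratic reciprocity gives (77/321) = (321/77). Reduce: 321 ≡ 13 (mod 77). Now have -(13/77).
13 ≡ 1 (mod 4), so quadratic reciprocity gives (13/77) = (77/13). Reduce: 77 ≡ 12 (mod 13). Now have -(12/13).
Factor out 2: 12 = 2^2·3. Since 13 ≡ 5 (mod 8), (2/13) = -1, and (2/13)^2 = +1. Now have -(3/13).
13 ≡ 1 (mod 4), so quadratic reciprocity gives (3/13) = (13/3). Reduce: 13 ≡ 1 (mod 3). Now have -(1/3).
(1/3) = 1. Collecting the sign factors: -1.
Second factor (3164/2645):
Reduce the numerator: 3164 ≡ 519 (mod 2645), so (3164/2645) = (519/2645).
2645 ≡ 1 (mod 4), so quadratic reciprocity gives (519/2645) = (2645/519). Reduce: 2645 ≡ 50 (mod 519). Now have (50/519).
Factor out 2: 50 = 2·25. Since 519 ≡ 7 (mod 8), (2/519) = +1. Now have (25/519).
25 ≡ 1 (mod 4), so quadratic reciprocity gives (25/519) = (519/25). Reduce: 519 ≡ 19 (mod 25). Now have (19/25).
25 ≡ 1 (mod 4), so quadratic reciprocity gives (19/25) = (25/19). Reduce: 25 ≡ 6 (mod 19). Now have (6/19).
Factor out 2: 6 = 2·3. Since 19 ≡ 3 (mod 8), (2/19) = -1. Now have -(3/19).
Both 3 ≡ 3 and 19 ≡ 3 (mod 4), so reciprocity gives (3/19) = -(19/3). Reduce: 19 ≡ 1 (mod 3). Now have (1/3).
(1/3) = 1. Collecting the sign factors: 1.
Product: (-1)·(1) = -1.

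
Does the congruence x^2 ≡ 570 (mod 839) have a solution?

Factor out 2: 570 = 2·285. Since 839 ≡ 7 (mod 8), (2/839) = +1. Now have (285/839).
285 ≡ 1 (mod 4), so quadratic reciprocity gives (285/839) = (839/285). Reduce: 839 ≡ 269 (mod 285). Now have (269/285).
269 ≡ 1 (mod 4), so quadratic reciprocity gives (269/285) = (285/269). Reduce: 285 ≡ 16 (mod 269). Now have (16/269).
Factor out 2: 16 = 2^4. Since 269 ≡ 5 (mod 8), (2/269) = -1, and (2/269)^4 = +1. Now have (1/269).
(1/269) = 1. Collecting the sign factors: 1.
The Legendre symbol is 1, so x^2 ≡ 570 (mod 839) has solution.

yes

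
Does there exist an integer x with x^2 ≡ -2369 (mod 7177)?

no

(-2369/7177)
  = (4808/7177)    [-2369 ≡ 4808 mod 7177]
  = (601/7177)    [7177 ≡ 1 mod 8 ⇒ (2/7177)^3 = +1]
  = (7177/601)    [QR: 601 ≡ 1 mod 4, sign kept]
  = (566/601)    [7177 ≡ 566 mod 601]
  = (283/601)    [601 ≡ 1 mod 8 ⇒ (2/601) = +1]
  = (601/283)    [QR: 601 ≡ 1 mod 4, sign kept]
  = (35/283)    [601 ≡ 35 mod 283]
  = -(283/35)    [QR: both ≡ 3 mod 4, sign flips]
  = -(3/35)    [283 ≡ 3 mod 35]
  = (35/3)    [QR: both ≡ 3 mod 4, sign flips]
  = (2/3)    [35 ≡ 2 mod 3]
  = -(1/3)    [3 ≡ 3 mod 8 ⇒ (2/3) = -1]
  = -1    [(1/3) = 1]
The Legendre symbol is -1, so x^2 ≡ -2369 (mod 7177) has no solution.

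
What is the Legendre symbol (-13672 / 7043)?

-1

(-13672 / 7043)
  = -(13672 / 7043)    [7043 ≡ 3 mod 4 ⇒ (-1 / 7043) = -1]
  = -(6629 / 7043)    [13672 ≡ 6629 mod 7043]
  = -(7043 / 6629)    [QR: 6629 ≡ 1 mod 4, sign kept]
  = -(414 / 6629)    [7043 ≡ 414 mod 6629]
  = (207 / 6629)    [6629 ≡ 5 mod 8 ⇒ (2 / 6629) = -1]
  = (6629 / 207)    [QR: 6629 ≡ 1 mod 4, sign kept]
  = (5 / 207)    [6629 ≡ 5 mod 207]
  = (207 / 5)    [QR: 5 ≡ 1 mod 4, sign kept]
  = (2 / 5)    [207 ≡ 2 mod 5]
  = -(1 / 5)    [5 ≡ 5 mod 8 ⇒ (2 / 5) = -1]
  = -1    [(1 / 5) = 1]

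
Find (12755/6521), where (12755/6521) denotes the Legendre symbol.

Reduce the numerator: 12755 ≡ 6234 (mod 6521), so (12755/6521) = (6234/6521).
Factor out 2: 6234 = 2·3117. Since 6521 ≡ 1 (mod 8), (2/6521) = +1. Now have (3117/6521).
3117 ≡ 1 (mod 4), so quadratic reciprocity gives (3117/6521) = (6521/3117). Reduce: 6521 ≡ 287 (mod 3117). Now have (287/3117).
3117 ≡ 1 (mod 4), so quadratic reciprocity gives (287/3117) = (3117/287). Reduce: 3117 ≡ 247 (mod 287). Now have (247/287).
Both 247 ≡ 3 and 287 ≡ 3 (mod 4), so reciprocity gives (247/287) = -(287/247). Reduce: 287 ≡ 40 (mod 247). Now have -(40/247).
Factor out 2: 40 = 2^3·5. Since 247 ≡ 7 (mod 8), (2/247) = +1, and (2/247)^3 = +1. Now have -(5/247).
5 ≡ 1 (mod 4), so quadratic reciprocity gives (5/247) = (247/5). Reduce: 247 ≡ 2 (mod 5). Now have -(2/5).
Factor out 2: 2 = 2. Since 5 ≡ 5 (mod 8), (2/5) = -1. Now have (1/5).
(1/5) = 1. Collecting the sign factors: 1.

1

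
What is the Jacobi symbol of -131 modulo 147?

Pull out -1: (-131 / 147) = (-1 / 147)·(131 / 147). Since 147 ≡ 3 (mod 4), (-1 / 147) = -1. Now have -(131 / 147).
Both 131 ≡ 3 and 147 ≡ 3 (mod 4), so reciprocity gives (131 / 147) = -(147 / 131). Reduce: 147 ≡ 16 (mod 131). Now have (16 / 131).
Factor out 2: 16 = 2^4. Since 131 ≡ 3 (mod 8), (2 / 131) = -1, and (2 / 131)^4 = +1. Now have (1 / 131).
(1 / 131) = 1. Collecting the sign factors: 1.

1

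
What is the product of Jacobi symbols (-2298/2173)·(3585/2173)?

1

By multiplicativity, (-2298·3585/2173) = (-2298/2173)·(3585/2173).
First factor (-2298/2173):
Reduce the numerator: -2298 ≡ 2048 (mod 2173), so (-2298/2173) = (2048/2173).
Factor out 2: 2048 = 2^11. Since 2173 ≡ 5 (mod 8), (2/2173) = -1, and (2/2173)^11 = -1. Now have -(1/2173).
(1/2173) = 1. Collecting the sign factors: -1.
Second factor (3585/2173):
Reduce the numerator: 3585 ≡ 1412 (mod 2173), so (3585/2173) = (1412/2173).
Factor out 2: 1412 = 2^2·353. Since 2173 ≡ 5 (mod 8), (2/2173) = -1, and (2/2173)^2 = +1. Now have (353/2173).
353 ≡ 1 (mod 4), so quadratic reciprocity gives (353/2173) = (2173/353). Reduce: 2173 ≡ 55 (mod 353). Now have (55/353).
353 ≡ 1 (mod 4), so quadratic reciprocity gives (55/353) = (353/55). Reduce: 353 ≡ 23 (mod 55). Now have (23/55).
Both 23 ≡ 3 and 55 ≡ 3 (mod 4), so reciprocity gives (23/55) = -(55/23). Reduce: 55 ≡ 9 (mod 23). Now have -(9/23).
9 ≡ 1 (mod 4), so quadratic reciprocity gives (9/23) = (23/9). Reduce: 23 ≡ 5 (mod 9). Now have -(5/9).
5 ≡ 1 (mod 4), so quadratic reciprocity gives (5/9) = (9/5). Reduce: 9 ≡ 4 (mod 5). Now have -(4/5).
Factor out 2: 4 = 2^2. Since 5 ≡ 5 (mod 8), (2/5) = -1, and (2/5)^2 = +1. Now have -(1/5).
(1/5) = 1. Collecting the sign factors: -1.
Product: (-1)·(-1) = 1.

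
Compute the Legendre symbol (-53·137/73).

By multiplicativity, (-53·137/73) = (-53/73)·(137/73).
First factor (-53/73):
Reduce the numerator: -53 ≡ 20 (mod 73), so (-53/73) = (20/73).
Factor out 2: 20 = 2^2·5. Since 73 ≡ 1 (mod 8), (2/73) = +1, and (2/73)^2 = +1. Now have (5/73).
5 ≡ 1 (mod 4), so quadratic reciprocity gives (5/73) = (73/5). Reduce: 73 ≡ 3 (mod 5). Now have (3/5).
5 ≡ 1 (mod 4), so quadratic reciprocity gives (3/5) = (5/3). Reduce: 5 ≡ 2 (mod 3). Now have (2/3).
Factor out 2: 2 = 2. Since 3 ≡ 3 (mod 8), (2/3) = -1. Now have -(1/3).
(1/3) = 1. Collecting the sign factors: -1.
Second factor (137/73):
Reduce the numerator: 137 ≡ 64 (mod 73), so (137/73) = (64/73).
Factor out 2: 64 = 2^6. Since 73 ≡ 1 (mod 8), (2/73) = +1, and (2/73)^6 = +1. Now have (1/73).
(1/73) = 1. Collecting the sign factors: 1.
Product: (-1)·(1) = -1.

-1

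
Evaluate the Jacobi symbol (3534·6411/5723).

1

By multiplicativity, (3534·6411/5723) = (3534/5723)·(6411/5723).
First factor (3534/5723):
(3534/5723)
  = -(1767/5723)    [5723 ≡ 3 mod 8 ⇒ (2/5723) = -1]
  = (5723/1767)    [QR: both ≡ 3 mod 4, sign flips]
  = (422/1767)    [5723 ≡ 422 mod 1767]
  = (211/1767)    [1767 ≡ 7 mod 8 ⇒ (2/1767) = +1]
  = -(1767/211)    [QR: both ≡ 3 mod 4, sign flips]
  = -(79/211)    [1767 ≡ 79 mod 211]
  = (211/79)    [QR: both ≡ 3 mod 4, sign flips]
  = (53/79)    [211 ≡ 53 mod 79]
  = (79/53)    [QR: 53 ≡ 1 mod 4, sign kept]
  = (26/53)    [79 ≡ 26 mod 53]
  = -(13/53)    [53 ≡ 5 mod 8 ⇒ (2/53) = -1]
  = -(53/13)    [QR: 13 ≡ 1 mod 4, sign kept]
  = -(1/13)    [53 ≡ 1 mod 13]
  = -1    [(1/13) = 1]
Second factor (6411/5723):
(6411/5723)
  = (688/5723)    [6411 ≡ 688 mod 5723]
  = (43/5723)    [5723 ≡ 3 mod 8 ⇒ (2/5723)^4 = +1]
  = -(5723/43)    [QR: both ≡ 3 mod 4, sign flips]
  = -(4/43)    [5723 ≡ 4 mod 43]
  = -(1/43)    [43 ≡ 3 mod 8 ⇒ (2/43)^2 = +1]
  = -1    [(1/43) = 1]
Product: (-1)·(-1) = 1.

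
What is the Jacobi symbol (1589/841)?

1

Reduce the numerator: 1589 ≡ 748 (mod 841), so (1589/841) = (748/841).
Factor out 2: 748 = 2^2·187. Since 841 ≡ 1 (mod 8), (2/841) = +1, and (2/841)^2 = +1. Now have (187/841).
841 ≡ 1 (mod 4), so quadratic reciprocity gives (187/841) = (841/187). Reduce: 841 ≡ 93 (mod 187). Now have (93/187).
93 ≡ 1 (mod 4), so quadratic reciprocity gives (93/187) = (187/93). Reduce: 187 ≡ 1 (mod 93). Now have (1/93).
(1/93) = 1. Collecting the sign factors: 1.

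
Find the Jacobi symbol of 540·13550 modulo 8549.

1

By multiplicativity, (540·13550|8549) = (540|8549)·(13550|8549).
First factor (540|8549):
(540|8549)
  = (135|8549)    [8549 ≡ 5 mod 8 ⇒ (2|8549)^2 = +1]
  = (8549|135)    [QR: 8549 ≡ 1 mod 4, sign kept]
  = (44|135)    [8549 ≡ 44 mod 135]
  = (11|135)    [135 ≡ 7 mod 8 ⇒ (2|135)^2 = +1]
  = -(135|11)    [QR: both ≡ 3 mod 4, sign flips]
  = -(3|11)    [135 ≡ 3 mod 11]
  = (11|3)    [QR: both ≡ 3 mod 4, sign flips]
  = (2|3)    [11 ≡ 2 mod 3]
  = -(1|3)    [3 ≡ 3 mod 8 ⇒ (2|3) = -1]
  = -1    [(1|3) = 1]
Second factor (13550|8549):
(13550|8549)
  = (5001|8549)    [13550 ≡ 5001 mod 8549]
  = (8549|5001)    [QR: 5001 ≡ 1 mod 4, sign kept]
  = (3548|5001)    [8549 ≡ 3548 mod 5001]
  = (887|5001)    [5001 ≡ 1 mod 8 ⇒ (2|5001)^2 = +1]
  = (5001|887)    [QR: 5001 ≡ 1 mod 4, sign kept]
  = (566|887)    [5001 ≡ 566 mod 887]
  = (283|887)    [887 ≡ 7 mod 8 ⇒ (2|887) = +1]
  = -(887|283)    [QR: both ≡ 3 mod 4, sign flips]
  = -(38|283)    [887 ≡ 38 mod 283]
  = (19|283)    [283 ≡ 3 mod 8 ⇒ (2|283) = -1]
  = -(283|19)    [QR: both ≡ 3 mod 4, sign flips]
  = -(17|19)    [283 ≡ 17 mod 19]
  = -(19|17)    [QR: 17 ≡ 1 mod 4, sign kept]
  = -(2|17)    [19 ≡ 2 mod 17]
  = -(1|17)    [17 ≡ 1 mod 8 ⇒ (2|17) = +1]
  = -1    [(1|17) = 1]
Product: (-1)·(-1) = 1.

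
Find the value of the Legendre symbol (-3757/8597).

1

Reduce the numerator: -3757 ≡ 4840 (mod 8597), so (-3757/8597) = (4840/8597).
Factor out 2: 4840 = 2^3·605. Since 8597 ≡ 5 (mod 8), (2/8597) = -1, and (2/8597)^3 = -1. Now have -(605/8597).
605 ≡ 1 (mod 4), so quadratic reciprocity gives (605/8597) = (8597/605). Reduce: 8597 ≡ 127 (mod 605). Now have -(127/605).
605 ≡ 1 (mod 4), so quadratic reciprocity gives (127/605) = (605/127). Reduce: 605 ≡ 97 (mod 127). Now have -(97/127).
97 ≡ 1 (mod 4), so quadratic reciprocity gives (97/127) = (127/97). Reduce: 127 ≡ 30 (mod 97). Now have -(30/97).
Factor out 2: 30 = 2·15. Since 97 ≡ 1 (mod 8), (2/97) = +1. Now have -(15/97).
97 ≡ 1 (mod 4), so quadratic reciprocity gives (15/97) = (97/15). Reduce: 97 ≡ 7 (mod 15). Now have -(7/15).
Both 7 ≡ 3 and 15 ≡ 3 (mod 4), so reciprocity gives (7/15) = -(15/7). Reduce: 15 ≡ 1 (mod 7). Now have (1/7).
(1/7) = 1. Collecting the sign factors: 1.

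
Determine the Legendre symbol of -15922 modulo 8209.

1

(-15922|8209)
  = (496|8209)    [-15922 ≡ 496 mod 8209]
  = (31|8209)    [8209 ≡ 1 mod 8 ⇒ (2|8209)^4 = +1]
  = (8209|31)    [QR: 8209 ≡ 1 mod 4, sign kept]
  = (25|31)    [8209 ≡ 25 mod 31]
  = (31|25)    [QR: 25 ≡ 1 mod 4, sign kept]
  = (6|25)    [31 ≡ 6 mod 25]
  = (3|25)    [25 ≡ 1 mod 8 ⇒ (2|25) = +1]
  = (25|3)    [QR: 25 ≡ 1 mod 4, sign kept]
  = (1|3)    [25 ≡ 1 mod 3]
  = 1    [(1|3) = 1]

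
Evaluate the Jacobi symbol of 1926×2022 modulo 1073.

By multiplicativity, (1926·2022/1073) = (1926/1073)·(2022/1073).
First factor (1926/1073):
Reduce the numerator: 1926 ≡ 853 (mod 1073), so (1926/1073) = (853/1073).
853 ≡ 1 (mod 4), so quadratic reciprocity gives (853/1073) = (1073/853). Reduce: 1073 ≡ 220 (mod 853). Now have (220/853).
Factor out 2: 220 = 2^2·55. Since 853 ≡ 5 (mod 8), (2/853) = -1, and (2/853)^2 = +1. Now have (55/853).
853 ≡ 1 (mod 4), so quadratic reciprocity gives (55/853) = (853/55). Reduce: 853 ≡ 28 (mod 55). Now have (28/55).
Factor out 2: 28 = 2^2·7. Since 55 ≡ 7 (mod 8), (2/55) = +1, and (2/55)^2 = +1. Now have (7/55).
Both 7 ≡ 3 and 55 ≡ 3 (mod 4), so reciprocity gives (7/55) = -(55/7). Reduce: 55 ≡ 6 (mod 7). Now have -(6/7).
Factor out 2: 6 = 2·3. Since 7 ≡ 7 (mod 8), (2/7) = +1. Now have -(3/7).
Both 3 ≡ 3 and 7 ≡ 3 (mod 4), so reciprocity gives (3/7) = -(7/3). Reduce: 7 ≡ 1 (mod 3). Now have (1/3).
(1/3) = 1. Collecting the sign factors: 1.
Second factor (2022/1073):
Reduce the numerator: 2022 ≡ 949 (mod 1073), so (2022/1073) = (949/1073).
949 ≡ 1 (mod 4), so quadratic reciprocity gives (949/1073) = (1073/949). Reduce: 1073 ≡ 124 (mod 949). Now have (124/949).
Factor out 2: 124 = 2^2·31. Since 949 ≡ 5 (mod 8), (2/949) = -1, and (2/949)^2 = +1. Now have (31/949).
949 ≡ 1 (mod 4), so quadratic reciprocity gives (31/949) = (949/31). Reduce: 949 ≡ 19 (mod 31). Now have (19/31).
Both 19 ≡ 3 and 31 ≡ 3 (mod 4), so reciprocity gives (19/31) = -(31/19). Reduce: 31 ≡ 12 (mod 19). Now have -(12/19).
Factor out 2: 12 = 2^2·3. Since 19 ≡ 3 (mod 8), (2/19) = -1, and (2/19)^2 = +1. Now have -(3/19).
Both 3 ≡ 3 and 19 ≡ 3 (mod 4), so reciprocity gives (3/19) = -(19/3). Reduce: 19 ≡ 1 (mod 3). Now have (1/3).
(1/3) = 1. Collecting the sign factors: 1.
Product: (1)·(1) = 1.

1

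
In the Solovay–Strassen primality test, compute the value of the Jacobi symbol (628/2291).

Factor out 2: 628 = 2^2·157. Since 2291 ≡ 3 (mod 8), (2/2291) = -1, and (2/2291)^2 = +1. Now have (157/2291).
157 ≡ 1 (mod 4), so quadratic reciprocity gives (157/2291) = (2291/157). Reduce: 2291 ≡ 93 (mod 157). Now have (93/157).
93 ≡ 1 (mod 4), so quadratic reciprocity gives (93/157) = (157/93). Reduce: 157 ≡ 64 (mod 93). Now have (64/93).
Factor out 2: 64 = 2^6. Since 93 ≡ 5 (mod 8), (2/93) = -1, and (2/93)^6 = +1. Now have (1/93).
(1/93) = 1. Collecting the sign factors: 1.

1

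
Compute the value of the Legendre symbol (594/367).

(594/367)
  = (227/367)    [594 ≡ 227 mod 367]
  = -(367/227)    [QR: both ≡ 3 mod 4, sign flips]
  = -(140/227)    [367 ≡ 140 mod 227]
  = -(35/227)    [227 ≡ 3 mod 8 ⇒ (2/227)^2 = +1]
  = (227/35)    [QR: both ≡ 3 mod 4, sign flips]
  = (17/35)    [227 ≡ 17 mod 35]
  = (35/17)    [QR: 17 ≡ 1 mod 4, sign kept]
  = (1/17)    [35 ≡ 1 mod 17]
  = 1    [(1/17) = 1]

1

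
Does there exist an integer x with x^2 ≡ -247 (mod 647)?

Reduce the numerator: -247 ≡ 400 (mod 647), so (-247/647) = (400/647).
Factor out 2: 400 = 2^4·25. Since 647 ≡ 7 (mod 8), (2/647) = +1, and (2/647)^4 = +1. Now have (25/647).
25 ≡ 1 (mod 4), so quadratic reciprocity gives (25/647) = (647/25). Reduce: 647 ≡ 22 (mod 25). Now have (22/25).
Factor out 2: 22 = 2·11. Since 25 ≡ 1 (mod 8), (2/25) = +1. Now have (11/25).
25 ≡ 1 (mod 4), so quadratic reciprocity gives (11/25) = (25/11). Reduce: 25 ≡ 3 (mod 11). Now have (3/11).
Both 3 ≡ 3 and 11 ≡ 3 (mod 4), so reciprocity gives (3/11) = -(11/3). Reduce: 11 ≡ 2 (mod 3). Now have -(2/3).
Factor out 2: 2 = 2. Since 3 ≡ 3 (mod 8), (2/3) = -1. Now have (1/3).
(1/3) = 1. Collecting the sign factors: 1.
The Legendre symbol is 1, so x^2 ≡ -247 (mod 647) has solution.

yes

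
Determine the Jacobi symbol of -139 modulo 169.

1

Pull out -1: (-139/169) = (-1/169)·(139/169). Since 169 ≡ 1 (mod 4), (-1/169) = +1. Now have (139/169).
169 ≡ 1 (mod 4), so quadratic reciprocity gives (139/169) = (169/139). Reduce: 169 ≡ 30 (mod 139). Now have (30/139).
Factor out 2: 30 = 2·15. Since 139 ≡ 3 (mod 8), (2/139) = -1. Now have -(15/139).
Both 15 ≡ 3 and 139 ≡ 3 (mod 4), so reciprocity gives (15/139) = -(139/15). Reduce: 139 ≡ 4 (mod 15). Now have (4/15).
Factor out 2: 4 = 2^2. Since 15 ≡ 7 (mod 8), (2/15) = +1, and (2/15)^2 = +1. Now have (1/15).
(1/15) = 1. Collecting the sign factors: 1.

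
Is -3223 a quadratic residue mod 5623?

Pull out -1: (-3223/5623) = (-1/5623)·(3223/5623). Since 5623 ≡ 3 (mod 4), (-1/5623) = -1. Now have -(3223/5623).
Both 3223 ≡ 3 and 5623 ≡ 3 (mod 4), so reciprocity gives (3223/5623) = -(5623/3223). Reduce: 5623 ≡ 2400 (mod 3223). Now have (2400/3223).
Factor out 2: 2400 = 2^5·75. Since 3223 ≡ 7 (mod 8), (2/3223) = +1, and (2/3223)^5 = +1. Now have (75/3223).
Both 75 ≡ 3 and 3223 ≡ 3 (mod 4), so reciprocity gives (75/3223) = -(3223/75). Reduce: 3223 ≡ 73 (mod 75). Now have -(73/75).
73 ≡ 1 (mod 4), so quadratic reciprocity gives (73/75) = (75/73). Reduce: 75 ≡ 2 (mod 73). Now have -(2/73).
Factor out 2: 2 = 2. Since 73 ≡ 1 (mod 8), (2/73) = +1. Now have -(1/73).
(1/73) = 1. Collecting the sign factors: -1.
The Legendre symbol is -1, so x^2 ≡ -3223 (mod 5623) has no solution.

no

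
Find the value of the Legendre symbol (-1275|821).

1

(-1275|821)
  = (367|821)    [-1275 ≡ 367 mod 821]
  = (821|367)    [QR: 821 ≡ 1 mod 4, sign kept]
  = (87|367)    [821 ≡ 87 mod 367]
  = -(367|87)    [QR: both ≡ 3 mod 4, sign flips]
  = -(19|87)    [367 ≡ 19 mod 87]
  = (87|19)    [QR: both ≡ 3 mod 4, sign flips]
  = (11|19)    [87 ≡ 11 mod 19]
  = -(19|11)    [QR: both ≡ 3 mod 4, sign flips]
  = -(8|11)    [19 ≡ 8 mod 11]
  = (1|11)    [11 ≡ 3 mod 8 ⇒ (2|11)^3 = -1]
  = 1    [(1|11) = 1]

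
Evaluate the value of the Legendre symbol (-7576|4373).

Reduce the numerator: -7576 ≡ 1170 (mod 4373), so (-7576|4373) = (1170|4373).
Factor out 2: 1170 = 2·585. Since 4373 ≡ 5 (mod 8), (2|4373) = -1. Now have -(585|4373).
585 ≡ 1 (mod 4), so quadratic reciprocity gives (585|4373) = (4373|585). Reduce: 4373 ≡ 278 (mod 585). Now have -(278|585).
Factor out 2: 278 = 2·139. Since 585 ≡ 1 (mod 8), (2|585) = +1. Now have -(139|585).
585 ≡ 1 (mod 4), so quadratic reciprocity gives (139|585) = (585|139). Reduce: 585 ≡ 29 (mod 139). Now have -(29|139).
29 ≡ 1 (mod 4), so quadratic reciprocity gives (29|139) = (139|29). Reduce: 139 ≡ 23 (mod 29). Now have -(23|29).
29 ≡ 1 (mod 4), so quadratic reciprocity gives (23|29) = (29|23). Reduce: 29 ≡ 6 (mod 23). Now have -(6|23).
Factor out 2: 6 = 2·3. Since 23 ≡ 7 (mod 8), (2|23) = +1. Now have -(3|23).
Both 3 ≡ 3 and 23 ≡ 3 (mod 4), so reciprocity gives (3|23) = -(23|3). Reduce: 23 ≡ 2 (mod 3). Now have (2|3).
Factor out 2: 2 = 2. Since 3 ≡ 3 (mod 8), (2|3) = -1. Now have -(1|3).
(1|3) = 1. Collecting the sign factors: -1.

-1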